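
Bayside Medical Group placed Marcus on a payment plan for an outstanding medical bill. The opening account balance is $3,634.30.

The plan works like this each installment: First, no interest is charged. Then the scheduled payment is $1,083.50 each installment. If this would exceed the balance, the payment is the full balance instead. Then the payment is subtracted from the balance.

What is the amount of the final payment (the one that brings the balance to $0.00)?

Installment 1: opening $3,634.30; payment $1,083.50; balance $2,550.80
Installment 2: opening $2,550.80; payment $1,083.50; balance $1,467.30
Installment 3: opening $1,467.30; payment $1,083.50; balance $383.80
Installment 4: opening $383.80; payment $383.80; balance $0.00

$383.80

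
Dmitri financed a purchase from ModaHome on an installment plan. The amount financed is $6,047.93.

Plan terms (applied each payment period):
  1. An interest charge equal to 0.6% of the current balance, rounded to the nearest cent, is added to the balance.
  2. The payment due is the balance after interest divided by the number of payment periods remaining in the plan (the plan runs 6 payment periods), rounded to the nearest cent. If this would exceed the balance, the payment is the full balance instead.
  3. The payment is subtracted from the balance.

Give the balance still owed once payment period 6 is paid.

Payment period 1: opening $6,047.93; interest $36.29 → $6,084.22; payment $1,014.04; balance $5,070.18
Payment period 2: opening $5,070.18; interest $30.42 → $5,100.60; payment $1,020.12; balance $4,080.48
Payment period 3: opening $4,080.48; interest $24.48 → $4,104.96; payment $1,026.24; balance $3,078.72
Payment period 4: opening $3,078.72; interest $18.47 → $3,097.19; payment $1,032.40; balance $2,064.79
Payment period 5: opening $2,064.79; interest $12.39 → $2,077.18; payment $1,038.59; balance $1,038.59
Payment period 6: opening $1,038.59; interest $6.23 → $1,044.82; payment $1,044.82; balance $0.00

$0.00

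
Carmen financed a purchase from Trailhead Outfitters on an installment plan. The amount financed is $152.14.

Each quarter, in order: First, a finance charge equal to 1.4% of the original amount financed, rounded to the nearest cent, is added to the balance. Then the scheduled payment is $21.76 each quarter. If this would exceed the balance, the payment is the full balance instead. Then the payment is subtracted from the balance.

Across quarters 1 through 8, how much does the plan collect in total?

$169.18

Quarter 1: opening $152.14; interest $2.13 → $154.27; payment $21.76; balance $132.51
Quarter 2: opening $132.51; interest $2.13 → $134.64; payment $21.76; balance $112.88
Quarter 3: opening $112.88; interest $2.13 → $115.01; payment $21.76; balance $93.25
Quarter 4: opening $93.25; interest $2.13 → $95.38; payment $21.76; balance $73.62
Quarter 5: opening $73.62; interest $2.13 → $75.75; payment $21.76; balance $53.99
Quarter 6: opening $53.99; interest $2.13 → $56.12; payment $21.76; balance $34.36
Quarter 7: opening $34.36; interest $2.13 → $36.49; payment $21.76; balance $14.73
Quarter 8: opening $14.73; interest $2.13 → $16.86; payment $16.86; balance $0.00
Total paid: $169.18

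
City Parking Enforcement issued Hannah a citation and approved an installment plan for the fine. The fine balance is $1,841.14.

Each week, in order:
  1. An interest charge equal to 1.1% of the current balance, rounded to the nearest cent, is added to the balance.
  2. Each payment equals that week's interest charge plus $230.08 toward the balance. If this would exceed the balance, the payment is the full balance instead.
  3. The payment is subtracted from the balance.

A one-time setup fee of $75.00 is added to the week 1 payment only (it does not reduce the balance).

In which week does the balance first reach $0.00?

Week 1: $1,841.14 +$20.25 interest = $1,861.39; pay $250.33 (+ $75.00 fee) → $1,611.06
Week 2: $1,611.06 +$17.72 interest = $1,628.78; pay $247.80 → $1,380.98
Week 3: $1,380.98 +$15.19 interest = $1,396.17; pay $245.27 → $1,150.90
Week 4: $1,150.90 +$12.66 interest = $1,163.56; pay $242.74 → $920.82
Week 5: $920.82 +$10.13 interest = $930.95; pay $240.21 → $690.74
Week 6: $690.74 +$7.60 interest = $698.34; pay $237.68 → $460.66
Week 7: $460.66 +$5.07 interest = $465.73; pay $235.15 → $230.58
Week 8: $230.58 +$2.54 interest = $233.12; pay $232.62 → $0.50
Week 9: $0.50 +$0.01 interest = $0.51; pay $0.51 → $0.00
Balance reaches $0.00 in week 9.

9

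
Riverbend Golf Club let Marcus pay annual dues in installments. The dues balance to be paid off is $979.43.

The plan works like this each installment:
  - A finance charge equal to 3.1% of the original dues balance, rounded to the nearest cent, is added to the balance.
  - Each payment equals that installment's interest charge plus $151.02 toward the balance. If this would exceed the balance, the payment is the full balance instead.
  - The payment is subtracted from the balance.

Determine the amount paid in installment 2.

$181.38

# | Opening | Interest | Payment | End bal
1 | $979.43 | $30.36 | $181.38 | $828.41
2 | $828.41 | $30.36 | $181.38 | $677.39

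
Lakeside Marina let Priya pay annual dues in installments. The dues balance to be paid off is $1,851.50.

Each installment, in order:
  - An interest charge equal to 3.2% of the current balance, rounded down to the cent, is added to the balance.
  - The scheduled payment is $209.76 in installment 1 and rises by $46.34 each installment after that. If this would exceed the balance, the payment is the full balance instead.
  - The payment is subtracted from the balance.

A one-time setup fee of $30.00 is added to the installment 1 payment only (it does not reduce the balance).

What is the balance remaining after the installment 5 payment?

Installment 1: opening $1,851.50; interest $59.24 → $1,910.74; payment $209.76 (+ $30.00 fee); balance $1,700.98
Installment 2: opening $1,700.98; interest $54.43 → $1,755.41; payment $256.10; balance $1,499.31
Installment 3: opening $1,499.31; interest $47.97 → $1,547.28; payment $302.44; balance $1,244.84
Installment 4: opening $1,244.84; interest $39.83 → $1,284.67; payment $348.78; balance $935.89
Installment 5: opening $935.89; interest $29.94 → $965.83; payment $395.12; balance $570.71

$570.71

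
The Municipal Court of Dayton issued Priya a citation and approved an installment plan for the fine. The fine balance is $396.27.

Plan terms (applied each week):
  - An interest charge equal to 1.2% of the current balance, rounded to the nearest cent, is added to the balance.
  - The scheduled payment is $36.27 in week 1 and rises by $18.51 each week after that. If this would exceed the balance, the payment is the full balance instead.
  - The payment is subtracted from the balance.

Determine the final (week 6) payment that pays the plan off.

Week 1: opening $396.27; interest $4.76 → $401.03; payment $36.27; balance $364.76
Week 2: opening $364.76; interest $4.38 → $369.14; payment $54.78; balance $314.36
Week 3: opening $314.36; interest $3.77 → $318.13; payment $73.29; balance $244.84
Week 4: opening $244.84; interest $2.94 → $247.78; payment $91.80; balance $155.98
Week 5: opening $155.98; interest $1.87 → $157.85; payment $110.31; balance $47.54
Week 6: opening $47.54; interest $0.57 → $48.11; payment $48.11; balance $0.00

$48.11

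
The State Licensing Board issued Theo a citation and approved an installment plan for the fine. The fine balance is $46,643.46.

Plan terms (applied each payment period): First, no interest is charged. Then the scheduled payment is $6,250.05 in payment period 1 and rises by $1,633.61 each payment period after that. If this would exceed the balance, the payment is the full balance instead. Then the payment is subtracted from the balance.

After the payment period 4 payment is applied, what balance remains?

Payment period 1: $46,643.46 − $6,250.05 → $40,393.41
Payment period 2: $40,393.41 − $7,883.66 → $32,509.75
Payment period 3: $32,509.75 − $9,517.27 → $22,992.48
Payment period 4: $22,992.48 − $11,150.88 → $11,841.60

$11,841.60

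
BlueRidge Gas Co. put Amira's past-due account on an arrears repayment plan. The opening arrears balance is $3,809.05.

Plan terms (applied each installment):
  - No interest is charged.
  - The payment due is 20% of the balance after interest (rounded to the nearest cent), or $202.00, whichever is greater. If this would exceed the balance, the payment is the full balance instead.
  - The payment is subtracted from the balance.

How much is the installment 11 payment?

$190.51

Installment 1: opening $3,809.05; payment $761.81; balance $3,047.24
Installment 2: opening $3,047.24; payment $609.45; balance $2,437.79
Installment 3: opening $2,437.79; payment $487.56; balance $1,950.23
Installment 4: opening $1,950.23; payment $390.05; balance $1,560.18
Installment 5: opening $1,560.18; payment $312.04; balance $1,248.14
Installment 6: opening $1,248.14; payment $249.63; balance $998.51
Installment 7: opening $998.51; payment $202.00; balance $796.51
Installment 8: opening $796.51; payment $202.00; balance $594.51
Installment 9: opening $594.51; payment $202.00; balance $392.51
Installment 10: opening $392.51; payment $202.00; balance $190.51
Installment 11: opening $190.51; payment $190.51; balance $0.00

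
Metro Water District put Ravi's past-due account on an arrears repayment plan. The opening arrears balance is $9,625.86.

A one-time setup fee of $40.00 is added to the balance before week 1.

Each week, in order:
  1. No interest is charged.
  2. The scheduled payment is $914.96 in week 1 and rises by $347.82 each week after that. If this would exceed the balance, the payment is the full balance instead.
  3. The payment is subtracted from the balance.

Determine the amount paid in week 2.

Week 1: $9,665.86 − $914.96 → $8,750.90
Week 2: $8,750.90 − $1,262.78 → $7,488.12

$1,262.78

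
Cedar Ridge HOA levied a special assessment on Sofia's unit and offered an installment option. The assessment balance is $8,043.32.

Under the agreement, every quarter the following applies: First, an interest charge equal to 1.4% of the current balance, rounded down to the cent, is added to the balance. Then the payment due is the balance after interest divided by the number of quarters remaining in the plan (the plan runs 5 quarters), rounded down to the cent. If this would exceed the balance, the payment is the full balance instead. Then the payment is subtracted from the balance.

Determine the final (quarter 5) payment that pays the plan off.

Quarter 1: $8,043.32 +$112.60 interest = $8,155.92; pay $1,631.18 → $6,524.74
Quarter 2: $6,524.74 +$91.34 interest = $6,616.08; pay $1,654.02 → $4,962.06
Quarter 3: $4,962.06 +$69.46 interest = $5,031.52; pay $1,677.17 → $3,354.35
Quarter 4: $3,354.35 +$46.96 interest = $3,401.31; pay $1,700.65 → $1,700.66
Quarter 5: $1,700.66 +$23.80 interest = $1,724.46; pay $1,724.46 → $0.00

$1,724.46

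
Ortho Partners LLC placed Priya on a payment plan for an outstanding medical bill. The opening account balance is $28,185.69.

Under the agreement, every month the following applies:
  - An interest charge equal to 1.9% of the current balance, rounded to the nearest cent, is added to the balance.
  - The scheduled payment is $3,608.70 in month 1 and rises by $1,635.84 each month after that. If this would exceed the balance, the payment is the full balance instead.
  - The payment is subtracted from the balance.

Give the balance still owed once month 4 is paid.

Month 1: $28,185.69 +$535.53 interest = $28,721.22; pay $3,608.70 → $25,112.52
Month 2: $25,112.52 +$477.14 interest = $25,589.66; pay $5,244.54 → $20,345.12
Month 3: $20,345.12 +$386.56 interest = $20,731.68; pay $6,880.38 → $13,851.30
Month 4: $13,851.30 +$263.17 interest = $14,114.47; pay $8,516.22 → $5,598.25

$5,598.25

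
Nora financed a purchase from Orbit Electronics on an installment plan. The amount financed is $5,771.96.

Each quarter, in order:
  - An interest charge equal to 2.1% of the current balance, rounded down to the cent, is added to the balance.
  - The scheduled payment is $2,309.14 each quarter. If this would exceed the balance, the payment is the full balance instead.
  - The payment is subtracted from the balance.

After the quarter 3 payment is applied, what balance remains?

$0.00

Quarter 1: $5,771.96 +$121.21 interest = $5,893.17; pay $2,309.14 → $3,584.03
Quarter 2: $3,584.03 +$75.26 interest = $3,659.29; pay $2,309.14 → $1,350.15
Quarter 3: $1,350.15 +$28.35 interest = $1,378.50; pay $1,378.50 → $0.00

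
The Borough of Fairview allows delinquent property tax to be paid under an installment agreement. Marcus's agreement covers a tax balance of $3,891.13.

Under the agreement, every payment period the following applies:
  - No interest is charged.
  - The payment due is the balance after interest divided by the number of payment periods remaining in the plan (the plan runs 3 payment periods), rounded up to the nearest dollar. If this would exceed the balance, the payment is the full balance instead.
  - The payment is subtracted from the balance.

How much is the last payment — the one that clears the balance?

Payment period 1: $3,891.13 − $1,298.00 → $2,593.13
Payment period 2: $2,593.13 − $1,297.00 → $1,296.13
Payment period 3: $1,296.13 − $1,296.13 → $0.00

$1,296.13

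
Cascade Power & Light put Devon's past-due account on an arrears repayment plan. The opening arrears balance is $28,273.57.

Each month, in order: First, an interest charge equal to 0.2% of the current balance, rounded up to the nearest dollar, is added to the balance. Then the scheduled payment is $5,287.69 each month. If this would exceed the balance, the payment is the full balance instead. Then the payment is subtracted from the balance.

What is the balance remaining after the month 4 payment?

$7,288.81

Month 1: $28,273.57 +$57.00 interest = $28,330.57; pay $5,287.69 → $23,042.88
Month 2: $23,042.88 +$47.00 interest = $23,089.88; pay $5,287.69 → $17,802.19
Month 3: $17,802.19 +$36.00 interest = $17,838.19; pay $5,287.69 → $12,550.50
Month 4: $12,550.50 +$26.00 interest = $12,576.50; pay $5,287.69 → $7,288.81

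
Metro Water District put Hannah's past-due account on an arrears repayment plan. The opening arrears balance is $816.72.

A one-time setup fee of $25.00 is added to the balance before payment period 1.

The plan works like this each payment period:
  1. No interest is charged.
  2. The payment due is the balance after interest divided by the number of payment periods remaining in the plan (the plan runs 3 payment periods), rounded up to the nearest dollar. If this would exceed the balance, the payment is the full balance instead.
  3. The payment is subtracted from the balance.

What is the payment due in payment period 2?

Payment period 1: opening $841.72; payment $281.00; balance $560.72
Payment period 2: opening $560.72; payment $281.00; balance $279.72

$281.00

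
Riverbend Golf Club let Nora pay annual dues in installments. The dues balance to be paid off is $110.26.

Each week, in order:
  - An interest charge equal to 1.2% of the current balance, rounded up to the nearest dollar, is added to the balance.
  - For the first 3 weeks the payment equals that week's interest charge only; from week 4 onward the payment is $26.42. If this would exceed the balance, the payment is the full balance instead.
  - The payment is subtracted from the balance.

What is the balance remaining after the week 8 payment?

Week 1: $110.26 +$2.00 interest = $112.26; pay $2.00 → $110.26
Week 2: $110.26 +$2.00 interest = $112.26; pay $2.00 → $110.26
Week 3: $110.26 +$2.00 interest = $112.26; pay $2.00 → $110.26
Week 4: $110.26 +$2.00 interest = $112.26; pay $26.42 → $85.84
Week 5: $85.84 +$2.00 interest = $87.84; pay $26.42 → $61.42
Week 6: $61.42 +$1.00 interest = $62.42; pay $26.42 → $36.00
Week 7: $36.00 +$1.00 interest = $37.00; pay $26.42 → $10.58
Week 8: $10.58 +$1.00 interest = $11.58; pay $11.58 → $0.00

$0.00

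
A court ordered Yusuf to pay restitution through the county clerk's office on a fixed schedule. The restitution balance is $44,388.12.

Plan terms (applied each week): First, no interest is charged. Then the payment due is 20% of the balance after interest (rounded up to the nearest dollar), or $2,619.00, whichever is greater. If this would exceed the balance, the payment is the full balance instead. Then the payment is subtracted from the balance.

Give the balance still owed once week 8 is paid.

Week 1: $44,388.12 − $8,878.00 → $35,510.12
Week 2: $35,510.12 − $7,103.00 → $28,407.12
Week 3: $28,407.12 − $5,682.00 → $22,725.12
Week 4: $22,725.12 − $4,546.00 → $18,179.12
Week 5: $18,179.12 − $3,636.00 → $14,543.12
Week 6: $14,543.12 − $2,909.00 → $11,634.12
Week 7: $11,634.12 − $2,619.00 → $9,015.12
Week 8: $9,015.12 − $2,619.00 → $6,396.12

$6,396.12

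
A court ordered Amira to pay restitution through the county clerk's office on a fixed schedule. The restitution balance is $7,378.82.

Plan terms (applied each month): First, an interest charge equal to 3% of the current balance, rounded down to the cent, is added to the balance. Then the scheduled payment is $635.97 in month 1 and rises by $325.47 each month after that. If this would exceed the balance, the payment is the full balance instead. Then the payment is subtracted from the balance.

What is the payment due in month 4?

Month 1: $7,378.82 +$221.36 interest = $7,600.18; pay $635.97 → $6,964.21
Month 2: $6,964.21 +$208.92 interest = $7,173.13; pay $961.44 → $6,211.69
Month 3: $6,211.69 +$186.35 interest = $6,398.04; pay $1,286.91 → $5,111.13
Month 4: $5,111.13 +$153.33 interest = $5,264.46; pay $1,612.38 → $3,652.08

$1,612.38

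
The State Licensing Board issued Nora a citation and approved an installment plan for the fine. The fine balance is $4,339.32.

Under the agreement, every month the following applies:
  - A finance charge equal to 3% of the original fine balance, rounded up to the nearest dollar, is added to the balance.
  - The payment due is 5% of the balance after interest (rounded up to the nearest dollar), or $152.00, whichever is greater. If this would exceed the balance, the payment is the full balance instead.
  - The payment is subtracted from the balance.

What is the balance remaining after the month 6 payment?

$3,846.32

Month 1: $4,339.32 +$131.00 interest = $4,470.32; pay $224.00 → $4,246.32
Month 2: $4,246.32 +$131.00 interest = $4,377.32; pay $219.00 → $4,158.32
Month 3: $4,158.32 +$131.00 interest = $4,289.32; pay $215.00 → $4,074.32
Month 4: $4,074.32 +$131.00 interest = $4,205.32; pay $211.00 → $3,994.32
Month 5: $3,994.32 +$131.00 interest = $4,125.32; pay $207.00 → $3,918.32
Month 6: $3,918.32 +$131.00 interest = $4,049.32; pay $203.00 → $3,846.32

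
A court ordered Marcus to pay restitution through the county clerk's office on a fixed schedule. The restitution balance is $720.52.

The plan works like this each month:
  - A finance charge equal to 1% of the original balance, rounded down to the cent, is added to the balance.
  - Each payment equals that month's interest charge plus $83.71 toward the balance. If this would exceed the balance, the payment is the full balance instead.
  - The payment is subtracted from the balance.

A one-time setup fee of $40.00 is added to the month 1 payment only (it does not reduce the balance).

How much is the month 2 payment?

$90.91

Month 1: opening $720.52; interest $7.20 → $727.72; payment $90.91 (+ $40.00 fee); balance $636.81
Month 2: opening $636.81; interest $7.20 → $644.01; payment $90.91; balance $553.10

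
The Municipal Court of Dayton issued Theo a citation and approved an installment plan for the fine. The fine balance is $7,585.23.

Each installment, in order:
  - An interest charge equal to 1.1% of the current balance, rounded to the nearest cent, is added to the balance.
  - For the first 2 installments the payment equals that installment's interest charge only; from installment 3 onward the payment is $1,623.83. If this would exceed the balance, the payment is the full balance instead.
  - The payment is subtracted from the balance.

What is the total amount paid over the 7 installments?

Installment 1: opening $7,585.23; interest $83.44 → $7,668.67; payment $83.44; balance $7,585.23
Installment 2: opening $7,585.23; interest $83.44 → $7,668.67; payment $83.44; balance $7,585.23
Installment 3: opening $7,585.23; interest $83.44 → $7,668.67; payment $1,623.83; balance $6,044.84
Installment 4: opening $6,044.84; interest $66.49 → $6,111.33; payment $1,623.83; balance $4,487.50
Installment 5: opening $4,487.50; interest $49.36 → $4,536.86; payment $1,623.83; balance $2,913.03
Installment 6: opening $2,913.03; interest $32.04 → $2,945.07; payment $1,623.83; balance $1,321.24
Installment 7: opening $1,321.24; interest $14.53 → $1,335.77; payment $1,335.77; balance $0.00
Total paid: $7,997.97

$7,997.97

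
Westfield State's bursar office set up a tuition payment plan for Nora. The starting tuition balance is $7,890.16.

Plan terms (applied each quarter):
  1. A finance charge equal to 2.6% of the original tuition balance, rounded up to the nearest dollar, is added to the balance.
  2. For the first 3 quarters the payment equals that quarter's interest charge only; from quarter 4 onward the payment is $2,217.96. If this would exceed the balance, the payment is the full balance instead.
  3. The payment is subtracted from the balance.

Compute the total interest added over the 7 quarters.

Quarter 1: opening $7,890.16; interest $206.00 → $8,096.16; payment $206.00; balance $7,890.16
Quarter 2: opening $7,890.16; interest $206.00 → $8,096.16; payment $206.00; balance $7,890.16
Quarter 3: opening $7,890.16; interest $206.00 → $8,096.16; payment $206.00; balance $7,890.16
Quarter 4: opening $7,890.16; interest $206.00 → $8,096.16; payment $2,217.96; balance $5,878.20
Quarter 5: opening $5,878.20; interest $206.00 → $6,084.20; payment $2,217.96; balance $3,866.24
Quarter 6: opening $3,866.24; interest $206.00 → $4,072.24; payment $2,217.96; balance $1,854.28
Quarter 7: opening $1,854.28; interest $206.00 → $2,060.28; payment $2,060.28; balance $0.00
Total interest: $206.00 + $206.00 + $206.00 + $206.00 + $206.00 + $206.00 + $206.00 = $1,442.00

$1,442.00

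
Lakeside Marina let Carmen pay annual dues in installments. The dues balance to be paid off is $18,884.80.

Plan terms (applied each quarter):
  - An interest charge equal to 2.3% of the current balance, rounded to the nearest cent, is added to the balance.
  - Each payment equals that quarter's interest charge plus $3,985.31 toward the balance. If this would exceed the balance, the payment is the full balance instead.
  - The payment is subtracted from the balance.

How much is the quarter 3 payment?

$4,236.34

# | Opening | Interest | Payment | End bal
1 | $18,884.80 | $434.35 | $4,419.66 | $14,899.49
2 | $14,899.49 | $342.69 | $4,328.00 | $10,914.18
3 | $10,914.18 | $251.03 | $4,236.34 | $6,928.87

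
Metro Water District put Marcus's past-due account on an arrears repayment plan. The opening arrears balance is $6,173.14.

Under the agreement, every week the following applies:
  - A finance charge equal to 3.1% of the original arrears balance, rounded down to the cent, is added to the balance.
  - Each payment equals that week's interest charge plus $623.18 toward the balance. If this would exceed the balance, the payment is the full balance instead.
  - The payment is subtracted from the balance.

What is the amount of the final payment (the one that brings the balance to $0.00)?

Week 1: $6,173.14 +$191.36 interest = $6,364.50; pay $814.54 → $5,549.96
Week 2: $5,549.96 +$191.36 interest = $5,741.32; pay $814.54 → $4,926.78
Week 3: $4,926.78 +$191.36 interest = $5,118.14; pay $814.54 → $4,303.60
Week 4: $4,303.60 +$191.36 interest = $4,494.96; pay $814.54 → $3,680.42
Week 5: $3,680.42 +$191.36 interest = $3,871.78; pay $814.54 → $3,057.24
Week 6: $3,057.24 +$191.36 interest = $3,248.60; pay $814.54 → $2,434.06
Week 7: $2,434.06 +$191.36 interest = $2,625.42; pay $814.54 → $1,810.88
Week 8: $1,810.88 +$191.36 interest = $2,002.24; pay $814.54 → $1,187.70
Week 9: $1,187.70 +$191.36 interest = $1,379.06; pay $814.54 → $564.52
Week 10: $564.52 +$191.36 interest = $755.88; pay $755.88 → $0.00

$755.88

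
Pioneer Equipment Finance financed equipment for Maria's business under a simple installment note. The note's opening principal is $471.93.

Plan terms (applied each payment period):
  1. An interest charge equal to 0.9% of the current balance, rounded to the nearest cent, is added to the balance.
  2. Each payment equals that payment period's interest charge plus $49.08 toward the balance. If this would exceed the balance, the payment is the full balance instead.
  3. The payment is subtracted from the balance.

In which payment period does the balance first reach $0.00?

10

Payment period 1: $471.93 +$4.25 interest = $476.18; pay $53.33 → $422.85
Payment period 2: $422.85 +$3.81 interest = $426.66; pay $52.89 → $373.77
Payment period 3: $373.77 +$3.36 interest = $377.13; pay $52.44 → $324.69
Payment period 4: $324.69 +$2.92 interest = $327.61; pay $52.00 → $275.61
Payment period 5: $275.61 +$2.48 interest = $278.09; pay $51.56 → $226.53
Payment period 6: $226.53 +$2.04 interest = $228.57; pay $51.12 → $177.45
Payment period 7: $177.45 +$1.60 interest = $179.05; pay $50.68 → $128.37
Payment period 8: $128.37 +$1.16 interest = $129.53; pay $50.24 → $79.29
Payment period 9: $79.29 +$0.71 interest = $80.00; pay $49.79 → $30.21
Payment period 10: $30.21 +$0.27 interest = $30.48; pay $30.48 → $0.00
Balance reaches $0.00 in payment period 10.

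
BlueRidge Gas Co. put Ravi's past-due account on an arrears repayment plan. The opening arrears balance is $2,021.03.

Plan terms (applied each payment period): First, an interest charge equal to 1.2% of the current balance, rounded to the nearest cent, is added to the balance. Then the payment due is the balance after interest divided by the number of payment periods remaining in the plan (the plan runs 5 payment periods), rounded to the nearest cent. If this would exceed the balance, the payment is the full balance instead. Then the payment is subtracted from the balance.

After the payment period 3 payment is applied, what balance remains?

$837.86

Payment period 1: opening $2,021.03; interest $24.25 → $2,045.28; payment $409.06; balance $1,636.22
Payment period 2: opening $1,636.22; interest $19.63 → $1,655.85; payment $413.96; balance $1,241.89
Payment period 3: opening $1,241.89; interest $14.90 → $1,256.79; payment $418.93; balance $837.86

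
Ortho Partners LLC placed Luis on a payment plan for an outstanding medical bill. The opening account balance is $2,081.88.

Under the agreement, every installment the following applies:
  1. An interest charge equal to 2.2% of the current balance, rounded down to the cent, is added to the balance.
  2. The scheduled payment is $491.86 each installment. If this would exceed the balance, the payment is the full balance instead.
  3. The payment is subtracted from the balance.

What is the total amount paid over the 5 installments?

$2,210.54

Installment 1: $2,081.88 +$45.80 interest = $2,127.68; pay $491.86 → $1,635.82
Installment 2: $1,635.82 +$35.98 interest = $1,671.80; pay $491.86 → $1,179.94
Installment 3: $1,179.94 +$25.95 interest = $1,205.89; pay $491.86 → $714.03
Installment 4: $714.03 +$15.70 interest = $729.73; pay $491.86 → $237.87
Installment 5: $237.87 +$5.23 interest = $243.10; pay $243.10 → $0.00
Total paid: $2,210.54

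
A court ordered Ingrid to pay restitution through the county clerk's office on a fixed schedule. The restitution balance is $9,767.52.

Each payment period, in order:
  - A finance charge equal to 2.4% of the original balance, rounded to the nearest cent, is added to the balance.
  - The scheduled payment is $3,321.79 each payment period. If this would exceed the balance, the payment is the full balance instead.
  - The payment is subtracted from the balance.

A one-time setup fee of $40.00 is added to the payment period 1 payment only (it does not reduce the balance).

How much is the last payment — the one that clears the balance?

Payment period 1: opening $9,767.52; interest $234.42 → $10,001.94; payment $3,321.79 (+ $40.00 fee); balance $6,680.15
Payment period 2: opening $6,680.15; interest $234.42 → $6,914.57; payment $3,321.79; balance $3,592.78
Payment period 3: opening $3,592.78; interest $234.42 → $3,827.20; payment $3,321.79; balance $505.41
Payment period 4: opening $505.41; interest $234.42 → $739.83; payment $739.83; balance $0.00

$739.83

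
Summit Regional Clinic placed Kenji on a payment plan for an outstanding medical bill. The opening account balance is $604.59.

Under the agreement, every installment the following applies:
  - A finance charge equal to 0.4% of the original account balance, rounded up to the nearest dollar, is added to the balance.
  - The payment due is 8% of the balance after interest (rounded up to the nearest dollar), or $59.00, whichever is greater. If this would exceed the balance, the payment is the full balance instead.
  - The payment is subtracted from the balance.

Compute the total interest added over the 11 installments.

# | Opening | Interest | Payment | End bal
1 | $604.59 | $3.00 | $59.00 | $548.59
2 | $548.59 | $3.00 | $59.00 | $492.59
3 | $492.59 | $3.00 | $59.00 | $436.59
4 | $436.59 | $3.00 | $59.00 | $380.59
5 | $380.59 | $3.00 | $59.00 | $324.59
6 | $324.59 | $3.00 | $59.00 | $268.59
7 | $268.59 | $3.00 | $59.00 | $212.59
8 | $212.59 | $3.00 | $59.00 | $156.59
9 | $156.59 | $3.00 | $59.00 | $100.59
10 | $100.59 | $3.00 | $59.00 | $44.59
11 | $44.59 | $3.00 | $47.59 | $0.00
Total interest: $3.00 + $3.00 + $3.00 + $3.00 + $3.00 + $3.00 + $3.00 + $3.00 + $3.00 + $3.00 + $3.00 = $33.00

$33.00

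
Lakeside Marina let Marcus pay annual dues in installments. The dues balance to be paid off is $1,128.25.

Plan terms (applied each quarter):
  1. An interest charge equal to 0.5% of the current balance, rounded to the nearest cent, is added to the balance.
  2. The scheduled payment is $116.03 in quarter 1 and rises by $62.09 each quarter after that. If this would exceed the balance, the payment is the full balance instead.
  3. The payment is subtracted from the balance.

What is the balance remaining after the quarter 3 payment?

# | Opening | Interest | Payment | End bal
1 | $1,128.25 | $5.64 | $116.03 | $1,017.86
2 | $1,017.86 | $5.09 | $178.12 | $844.83
3 | $844.83 | $4.22 | $240.21 | $608.84

$608.84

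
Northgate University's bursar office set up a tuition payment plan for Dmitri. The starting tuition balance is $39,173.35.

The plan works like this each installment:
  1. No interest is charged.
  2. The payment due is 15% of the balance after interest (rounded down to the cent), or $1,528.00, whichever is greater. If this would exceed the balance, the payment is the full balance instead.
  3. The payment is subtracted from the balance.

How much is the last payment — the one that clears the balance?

$1,433.23

Installment 1: opening $39,173.35; payment $5,876.00; balance $33,297.35
Installment 2: opening $33,297.35; payment $4,994.60; balance $28,302.75
Installment 3: opening $28,302.75; payment $4,245.41; balance $24,057.34
Installment 4: opening $24,057.34; payment $3,608.60; balance $20,448.74
Installment 5: opening $20,448.74; payment $3,067.31; balance $17,381.43
Installment 6: opening $17,381.43; payment $2,607.21; balance $14,774.22
Installment 7: opening $14,774.22; payment $2,216.13; balance $12,558.09
Installment 8: opening $12,558.09; payment $1,883.71; balance $10,674.38
Installment 9: opening $10,674.38; payment $1,601.15; balance $9,073.23
Installment 10: opening $9,073.23; payment $1,528.00; balance $7,545.23
Installment 11: opening $7,545.23; payment $1,528.00; balance $6,017.23
Installment 12: opening $6,017.23; payment $1,528.00; balance $4,489.23
Installment 13: opening $4,489.23; payment $1,528.00; balance $2,961.23
Installment 14: opening $2,961.23; payment $1,528.00; balance $1,433.23
Installment 15: opening $1,433.23; payment $1,433.23; balance $0.00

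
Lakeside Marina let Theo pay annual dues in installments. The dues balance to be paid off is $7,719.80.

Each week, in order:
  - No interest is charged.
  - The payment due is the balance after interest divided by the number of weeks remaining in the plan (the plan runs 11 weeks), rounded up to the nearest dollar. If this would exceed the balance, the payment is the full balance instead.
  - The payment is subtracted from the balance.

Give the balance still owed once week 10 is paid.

$700.80

# | Opening | Payment | End bal
1 | $7,719.80 | $702.00 | $7,017.80
2 | $7,017.80 | $702.00 | $6,315.80
3 | $6,315.80 | $702.00 | $5,613.80
4 | $5,613.80 | $702.00 | $4,911.80
5 | $4,911.80 | $702.00 | $4,209.80
6 | $4,209.80 | $702.00 | $3,507.80
7 | $3,507.80 | $702.00 | $2,805.80
8 | $2,805.80 | $702.00 | $2,103.80
9 | $2,103.80 | $702.00 | $1,401.80
10 | $1,401.80 | $701.00 | $700.80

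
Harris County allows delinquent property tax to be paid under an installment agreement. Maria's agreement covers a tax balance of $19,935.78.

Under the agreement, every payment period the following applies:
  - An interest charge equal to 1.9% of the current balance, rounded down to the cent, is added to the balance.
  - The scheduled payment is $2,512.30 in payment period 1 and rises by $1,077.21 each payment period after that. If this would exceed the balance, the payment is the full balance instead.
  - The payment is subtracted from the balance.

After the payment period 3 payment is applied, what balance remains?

# | Opening | Interest | Payment | End bal
1 | $19,935.78 | $378.77 | $2,512.30 | $17,802.25
2 | $17,802.25 | $338.24 | $3,589.51 | $14,550.98
3 | $14,550.98 | $276.46 | $4,666.72 | $10,160.72

$10,160.72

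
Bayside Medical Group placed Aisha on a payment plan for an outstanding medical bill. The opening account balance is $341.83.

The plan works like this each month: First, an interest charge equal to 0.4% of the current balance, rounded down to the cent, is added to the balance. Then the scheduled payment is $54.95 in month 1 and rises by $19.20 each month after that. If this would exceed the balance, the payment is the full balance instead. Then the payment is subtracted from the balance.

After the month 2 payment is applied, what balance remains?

$215.24

# | Opening | Interest | Payment | End bal
1 | $341.83 | $1.36 | $54.95 | $288.24
2 | $288.24 | $1.15 | $74.15 | $215.24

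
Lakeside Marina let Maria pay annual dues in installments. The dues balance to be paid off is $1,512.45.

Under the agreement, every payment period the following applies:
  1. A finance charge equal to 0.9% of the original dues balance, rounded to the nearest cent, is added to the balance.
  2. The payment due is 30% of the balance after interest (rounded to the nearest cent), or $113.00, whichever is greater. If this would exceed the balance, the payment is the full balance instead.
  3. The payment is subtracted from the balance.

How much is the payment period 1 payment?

Payment period 1: opening $1,512.45; interest $13.61 → $1,526.06; payment $457.82; balance $1,068.24

$457.82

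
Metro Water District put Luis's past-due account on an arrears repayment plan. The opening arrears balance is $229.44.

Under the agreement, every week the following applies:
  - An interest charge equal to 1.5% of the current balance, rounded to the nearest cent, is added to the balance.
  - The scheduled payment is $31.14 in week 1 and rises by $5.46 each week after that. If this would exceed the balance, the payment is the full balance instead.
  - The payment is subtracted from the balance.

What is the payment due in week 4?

# | Opening | Interest | Payment | End bal
1 | $229.44 | $3.44 | $31.14 | $201.74
2 | $201.74 | $3.03 | $36.60 | $168.17
3 | $168.17 | $2.52 | $42.06 | $128.63
4 | $128.63 | $1.93 | $47.52 | $83.04

$47.52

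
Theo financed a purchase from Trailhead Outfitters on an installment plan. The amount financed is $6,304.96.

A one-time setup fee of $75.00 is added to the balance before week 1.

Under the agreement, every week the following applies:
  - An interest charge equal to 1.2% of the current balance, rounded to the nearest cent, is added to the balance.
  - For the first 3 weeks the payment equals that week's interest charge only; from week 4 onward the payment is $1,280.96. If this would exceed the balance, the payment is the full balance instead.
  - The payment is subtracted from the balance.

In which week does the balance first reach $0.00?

Week 1: opening $6,379.96; interest $76.56 → $6,456.52; payment $76.56; balance $6,379.96
Week 2: opening $6,379.96; interest $76.56 → $6,456.52; payment $76.56; balance $6,379.96
Week 3: opening $6,379.96; interest $76.56 → $6,456.52; payment $76.56; balance $6,379.96
Week 4: opening $6,379.96; interest $76.56 → $6,456.52; payment $1,280.96; balance $5,175.56
Week 5: opening $5,175.56; interest $62.11 → $5,237.67; payment $1,280.96; balance $3,956.71
Week 6: opening $3,956.71; interest $47.48 → $4,004.19; payment $1,280.96; balance $2,723.23
Week 7: opening $2,723.23; interest $32.68 → $2,755.91; payment $1,280.96; balance $1,474.95
Week 8: opening $1,474.95; interest $17.70 → $1,492.65; payment $1,280.96; balance $211.69
Week 9: opening $211.69; interest $2.54 → $214.23; payment $214.23; balance $0.00
Balance reaches $0.00 in week 9.

9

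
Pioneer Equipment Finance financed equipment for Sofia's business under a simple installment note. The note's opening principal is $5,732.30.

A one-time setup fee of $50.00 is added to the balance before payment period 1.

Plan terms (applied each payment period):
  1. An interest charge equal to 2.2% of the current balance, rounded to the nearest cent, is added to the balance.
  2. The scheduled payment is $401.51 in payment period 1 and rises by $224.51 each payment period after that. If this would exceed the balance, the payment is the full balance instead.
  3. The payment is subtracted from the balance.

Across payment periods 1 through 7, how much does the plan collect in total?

# | Opening | Interest | Payment | End bal
1 | $5,782.30 | $127.21 | $401.51 | $5,508.00
2 | $5,508.00 | $121.18 | $626.02 | $5,003.16
3 | $5,003.16 | $110.07 | $850.53 | $4,262.70
4 | $4,262.70 | $93.78 | $1,075.04 | $3,281.44
5 | $3,281.44 | $72.19 | $1,299.55 | $2,054.08
6 | $2,054.08 | $45.19 | $1,524.06 | $575.21
7 | $575.21 | $12.65 | $587.86 | $0.00
Total paid: $6,364.57

$6,364.57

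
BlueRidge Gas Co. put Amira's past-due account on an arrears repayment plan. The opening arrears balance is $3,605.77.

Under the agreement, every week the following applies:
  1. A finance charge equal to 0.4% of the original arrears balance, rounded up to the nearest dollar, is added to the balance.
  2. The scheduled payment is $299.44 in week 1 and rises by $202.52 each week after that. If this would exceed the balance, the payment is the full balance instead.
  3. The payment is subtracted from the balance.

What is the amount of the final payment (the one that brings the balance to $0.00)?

Week 1: $3,605.77 +$15.00 interest = $3,620.77; pay $299.44 → $3,321.33
Week 2: $3,321.33 +$15.00 interest = $3,336.33; pay $501.96 → $2,834.37
Week 3: $2,834.37 +$15.00 interest = $2,849.37; pay $704.48 → $2,144.89
Week 4: $2,144.89 +$15.00 interest = $2,159.89; pay $907.00 → $1,252.89
Week 5: $1,252.89 +$15.00 interest = $1,267.89; pay $1,109.52 → $158.37
Week 6: $158.37 +$15.00 interest = $173.37; pay $173.37 → $0.00

$173.37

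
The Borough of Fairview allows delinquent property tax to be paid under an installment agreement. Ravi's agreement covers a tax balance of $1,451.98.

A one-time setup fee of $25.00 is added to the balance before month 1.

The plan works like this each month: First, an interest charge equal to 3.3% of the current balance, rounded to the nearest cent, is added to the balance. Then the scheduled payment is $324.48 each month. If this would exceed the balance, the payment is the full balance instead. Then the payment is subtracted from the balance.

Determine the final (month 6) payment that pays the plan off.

$4.37

Month 1: opening $1,476.98; interest $48.74 → $1,525.72; payment $324.48; balance $1,201.24
Month 2: opening $1,201.24; interest $39.64 → $1,240.88; payment $324.48; balance $916.40
Month 3: opening $916.40; interest $30.24 → $946.64; payment $324.48; balance $622.16
Month 4: opening $622.16; interest $20.53 → $642.69; payment $324.48; balance $318.21
Month 5: opening $318.21; interest $10.50 → $328.71; payment $324.48; balance $4.23
Month 6: opening $4.23; interest $0.14 → $4.37; payment $4.37; balance $0.00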